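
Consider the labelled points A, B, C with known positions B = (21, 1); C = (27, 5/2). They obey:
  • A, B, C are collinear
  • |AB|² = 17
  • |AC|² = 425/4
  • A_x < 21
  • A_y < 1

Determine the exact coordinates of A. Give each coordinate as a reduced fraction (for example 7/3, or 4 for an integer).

A = (17, 0)

1. A_x = 17  [[A, B, C are collinear ⇒ -3/2x+6y+51/2=0] ∩ [|A−(21, 1)|²=17]]
2. A_y = 0  [[A, B, C are collinear ⇒ -3/2x+6y+51/2=0] ∩ [|A−(21, 1)|²=17]]
   so A = (17, 0)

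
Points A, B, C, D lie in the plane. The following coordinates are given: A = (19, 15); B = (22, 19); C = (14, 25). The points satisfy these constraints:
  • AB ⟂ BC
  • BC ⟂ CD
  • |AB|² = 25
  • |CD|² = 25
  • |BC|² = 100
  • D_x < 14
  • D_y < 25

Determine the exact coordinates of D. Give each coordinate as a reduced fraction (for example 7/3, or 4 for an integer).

1. D_x = 11  [[BC ⟂ CD ⇒ -8x+6y-38=0] ∩ [|D−(14, 25)|²=25]]
2. D_y = 21  [[BC ⟂ CD ⇒ -8x+6y-38=0] ∩ [|D−(14, 25)|²=25]]
   so D = (11, 21)

D = (11, 21)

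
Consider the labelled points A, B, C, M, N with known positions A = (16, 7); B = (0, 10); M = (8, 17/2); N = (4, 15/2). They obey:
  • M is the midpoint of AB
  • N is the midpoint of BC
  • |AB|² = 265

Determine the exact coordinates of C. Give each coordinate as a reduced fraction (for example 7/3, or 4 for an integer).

1. C_x = 8  [C = 2·N−B = 2·(4, 15/2)−(0, 10)]
2. C_y = 5  [C = 2·N−B = 2·(4, 15/2)−(0, 10)]
   so C = (8, 5)

C = (8, 5)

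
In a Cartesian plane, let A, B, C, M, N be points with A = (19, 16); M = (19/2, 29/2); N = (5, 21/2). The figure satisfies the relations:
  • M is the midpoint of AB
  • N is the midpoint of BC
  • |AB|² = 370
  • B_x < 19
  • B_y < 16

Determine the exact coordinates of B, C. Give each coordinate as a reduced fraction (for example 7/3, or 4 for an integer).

1. B_x = 0  [B = 2·M−A = 2·(19/2, 29/2)−(19, 16)]
2. B_y = 13  [B = 2·M−A = 2·(19/2, 29/2)−(19, 16)]
   so B = (0, 13)
3. C_x = 10  [C = 2·N−B = 2·(5, 21/2)−(0, 13)]
4. C_y = 8  [C = 2·N−B = 2·(5, 21/2)−(0, 13)]
   so C = (10, 8)

B = (0, 13)
C = (10, 8)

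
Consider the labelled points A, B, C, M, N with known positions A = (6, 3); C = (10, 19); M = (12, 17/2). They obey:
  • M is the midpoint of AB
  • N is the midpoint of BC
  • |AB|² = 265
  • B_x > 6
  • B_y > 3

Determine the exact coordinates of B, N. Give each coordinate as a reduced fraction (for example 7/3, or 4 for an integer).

B = (18, 14)
N = (14, 33/2)

1. B_x = 18  [B = 2·M−A = 2·(12, 17/2)−(6, 3)]
2. B_y = 14  [B = 2·M−A = 2·(12, 17/2)−(6, 3)]
   so B = (18, 14)
3. N_x = 14  [2·N = B+C = (18, 14)+(10, 19)]
4. N_y = 33/2  [2·N = B+C = (18, 14)+(10, 19)]
   so N = (14, 33/2)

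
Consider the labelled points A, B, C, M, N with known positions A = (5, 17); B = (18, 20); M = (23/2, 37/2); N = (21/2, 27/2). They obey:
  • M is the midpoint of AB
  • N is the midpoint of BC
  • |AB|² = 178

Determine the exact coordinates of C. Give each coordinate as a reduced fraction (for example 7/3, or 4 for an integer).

1. C_x = 3  [C = 2·N−B = 2·(21/2, 27/2)−(18, 20)]
2. C_y = 7  [C = 2·N−B = 2·(21/2, 27/2)−(18, 20)]
   so C = (3, 7)

C = (3, 7)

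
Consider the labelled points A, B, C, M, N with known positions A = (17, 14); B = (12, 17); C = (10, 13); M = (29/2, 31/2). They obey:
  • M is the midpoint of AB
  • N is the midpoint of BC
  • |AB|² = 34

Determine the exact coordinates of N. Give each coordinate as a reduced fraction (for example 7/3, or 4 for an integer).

1. N_x = 11  [2·N = B+C = (12, 17)+(10, 13)]
2. N_y = 15  [2·N = B+C = (12, 17)+(10, 13)]
   so N = (11, 15)

N = (11, 15)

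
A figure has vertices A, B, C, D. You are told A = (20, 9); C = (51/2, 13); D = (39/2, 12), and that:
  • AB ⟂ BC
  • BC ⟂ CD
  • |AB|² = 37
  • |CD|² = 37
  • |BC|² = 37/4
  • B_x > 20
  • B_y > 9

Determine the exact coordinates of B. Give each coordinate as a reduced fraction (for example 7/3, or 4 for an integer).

B = (26, 10)

1. B_x = 26  [[BC ⟂ CD ⇒ 6x+1y-166=0] ∩ [|B−(20, 9)|²=37]]
2. B_y = 10  [[BC ⟂ CD ⇒ 6x+1y-166=0] ∩ [|B−(20, 9)|²=37]]
   so B = (26, 10)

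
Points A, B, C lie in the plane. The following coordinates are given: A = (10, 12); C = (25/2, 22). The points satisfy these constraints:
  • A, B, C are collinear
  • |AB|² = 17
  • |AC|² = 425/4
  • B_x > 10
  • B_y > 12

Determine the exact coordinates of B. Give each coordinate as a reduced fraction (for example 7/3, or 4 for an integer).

B = (11, 16)

1. B_x = 11  [[A, B, C are collinear ⇒ 10x-5/2y-70=0] ∩ [|B−(10, 12)|²=17]]
2. B_y = 16  [[A, B, C are collinear ⇒ 10x-5/2y-70=0] ∩ [|B−(10, 12)|²=17]]
   so B = (11, 16)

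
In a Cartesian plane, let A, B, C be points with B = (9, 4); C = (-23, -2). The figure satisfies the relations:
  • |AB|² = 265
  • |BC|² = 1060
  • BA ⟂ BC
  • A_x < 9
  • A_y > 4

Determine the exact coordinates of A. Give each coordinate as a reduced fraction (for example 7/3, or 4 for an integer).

1. A_x = 6  [[BA ⟂ BC ⇒ -32x-6y+312=0] ∩ [|A−(9, 4)|²=265]]
2. A_y = 20  [[BA ⟂ BC ⇒ -32x-6y+312=0] ∩ [|A−(9, 4)|²=265]]
   so A = (6, 20)

A = (6, 20)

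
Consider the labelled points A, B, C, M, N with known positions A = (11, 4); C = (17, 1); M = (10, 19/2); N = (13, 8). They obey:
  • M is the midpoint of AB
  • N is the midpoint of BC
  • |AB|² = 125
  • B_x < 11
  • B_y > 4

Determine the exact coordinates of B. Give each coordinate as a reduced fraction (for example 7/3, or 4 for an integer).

1. B_x = 9  [B = 2·M−A = 2·(10, 19/2)−(11, 4)]
2. B_y = 15  [B = 2·M−A = 2·(10, 19/2)−(11, 4)]
   so B = (9, 15)

B = (9, 15)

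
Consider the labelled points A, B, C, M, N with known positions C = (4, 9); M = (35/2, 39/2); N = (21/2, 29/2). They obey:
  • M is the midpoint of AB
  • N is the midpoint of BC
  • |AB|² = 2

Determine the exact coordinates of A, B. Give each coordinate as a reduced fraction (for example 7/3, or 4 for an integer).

1. B_x = 17  [B = 2·N−C = 2·(21/2, 29/2)−(4, 9)]
2. B_y = 20  [B = 2·N−C = 2·(21/2, 29/2)−(4, 9)]
   so B = (17, 20)
3. A_x = 18  [A = 2·M−B = 2·(35/2, 39/2)−(17, 20)]
4. A_y = 19  [A = 2·M−B = 2·(35/2, 39/2)−(17, 20)]
   so A = (18, 19)

A = (18, 19)
B = (17, 20)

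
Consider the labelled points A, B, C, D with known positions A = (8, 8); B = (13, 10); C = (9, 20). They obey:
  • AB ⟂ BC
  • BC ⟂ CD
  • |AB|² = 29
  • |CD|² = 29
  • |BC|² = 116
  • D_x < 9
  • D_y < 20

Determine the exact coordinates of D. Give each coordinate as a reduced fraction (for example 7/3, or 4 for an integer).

D = (4, 18)

1. D_x = 4  [[BC ⟂ CD ⇒ -4x+10y-164=0] ∩ [|D−(9, 20)|²=29]]
2. D_y = 18  [[BC ⟂ CD ⇒ -4x+10y-164=0] ∩ [|D−(9, 20)|²=29]]
   so D = (4, 18)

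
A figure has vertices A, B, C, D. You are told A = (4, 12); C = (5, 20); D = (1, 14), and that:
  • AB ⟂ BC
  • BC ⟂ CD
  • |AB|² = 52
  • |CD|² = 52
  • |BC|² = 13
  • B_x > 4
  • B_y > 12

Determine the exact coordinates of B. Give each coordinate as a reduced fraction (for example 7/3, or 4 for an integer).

1. B_x = 8  [[BC ⟂ CD ⇒ 4x+6y-140=0] ∩ [|B−(4, 12)|²=52]]
2. B_y = 18  [[BC ⟂ CD ⇒ 4x+6y-140=0] ∩ [|B−(4, 12)|²=52]]
   so B = (8, 18)

B = (8, 18)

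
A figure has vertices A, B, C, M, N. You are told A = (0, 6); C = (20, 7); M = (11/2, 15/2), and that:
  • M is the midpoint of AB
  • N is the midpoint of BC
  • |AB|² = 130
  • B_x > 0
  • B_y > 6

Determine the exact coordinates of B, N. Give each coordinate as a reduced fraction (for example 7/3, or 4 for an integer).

B = (11, 9)
N = (31/2, 8)

1. B_x = 11  [B = 2·M−A = 2·(11/2, 15/2)−(0, 6)]
2. B_y = 9  [B = 2·M−A = 2·(11/2, 15/2)−(0, 6)]
   so B = (11, 9)
3. N_x = 31/2  [2·N = B+C = (11, 9)+(20, 7)]
4. N_y = 8  [2·N = B+C = (11, 9)+(20, 7)]
   so N = (31/2, 8)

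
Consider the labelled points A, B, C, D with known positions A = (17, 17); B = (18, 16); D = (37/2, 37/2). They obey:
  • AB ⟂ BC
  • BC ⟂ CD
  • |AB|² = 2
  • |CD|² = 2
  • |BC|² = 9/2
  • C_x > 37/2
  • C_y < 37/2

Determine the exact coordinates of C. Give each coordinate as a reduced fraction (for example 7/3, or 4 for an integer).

1. C_x = 39/2  [[AB ⟂ BC ⇒ 1x-1y-2=0] ∩ [|C−(37/2, 37/2)|²=2]]
2. C_y = 35/2  [[AB ⟂ BC ⇒ 1x-1y-2=0] ∩ [|C−(37/2, 37/2)|²=2]]
   so C = (39/2, 35/2)

C = (39/2, 35/2)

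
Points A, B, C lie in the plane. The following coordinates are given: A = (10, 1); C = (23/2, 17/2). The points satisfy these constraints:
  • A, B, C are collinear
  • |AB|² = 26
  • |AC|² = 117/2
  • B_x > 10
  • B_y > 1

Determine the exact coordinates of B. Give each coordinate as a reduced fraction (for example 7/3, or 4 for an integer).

B = (11, 6)

1. B_x = 11  [[A, B, C are collinear ⇒ 15/2x-3/2y-147/2=0] ∩ [|B−(10, 1)|²=26]]
2. B_y = 6  [[A, B, C are collinear ⇒ 15/2x-3/2y-147/2=0] ∩ [|B−(10, 1)|²=26]]
   so B = (11, 6)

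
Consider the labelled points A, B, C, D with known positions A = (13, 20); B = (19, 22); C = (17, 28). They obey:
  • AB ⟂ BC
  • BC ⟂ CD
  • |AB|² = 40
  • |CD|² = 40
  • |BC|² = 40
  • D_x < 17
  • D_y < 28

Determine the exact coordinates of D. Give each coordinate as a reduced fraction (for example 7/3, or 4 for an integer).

1. D_x = 11  [[BC ⟂ CD ⇒ -2x+6y-134=0] ∩ [|D−(17, 28)|²=40]]
2. D_y = 26  [[BC ⟂ CD ⇒ -2x+6y-134=0] ∩ [|D−(17, 28)|²=40]]
   so D = (11, 26)

D = (11, 26)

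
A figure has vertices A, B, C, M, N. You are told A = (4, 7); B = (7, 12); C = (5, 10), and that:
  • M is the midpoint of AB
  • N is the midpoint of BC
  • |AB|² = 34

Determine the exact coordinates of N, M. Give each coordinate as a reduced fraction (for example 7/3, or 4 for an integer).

N = (6, 11)
M = (11/2, 19/2)

1. M_x = 11/2  [2·M = A+B = (4, 7)+(7, 12)]
2. M_y = 19/2  [2·M = A+B = (4, 7)+(7, 12)]
   so M = (11/2, 19/2)
3. N_x = 6  [2·N = B+C = (7, 12)+(5, 10)]
4. N_y = 11  [2·N = B+C = (7, 12)+(5, 10)]
   so N = (6, 11)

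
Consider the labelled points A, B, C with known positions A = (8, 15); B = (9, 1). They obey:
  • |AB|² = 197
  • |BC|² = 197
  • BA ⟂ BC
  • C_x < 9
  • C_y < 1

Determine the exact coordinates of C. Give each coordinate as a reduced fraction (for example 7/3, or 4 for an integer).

1. C_x = -5  [[BA ⟂ BC ⇒ -1x+14y-5=0] ∩ [|C−(9, 1)|²=197]]
2. C_y = 0  [[BA ⟂ BC ⇒ -1x+14y-5=0] ∩ [|C−(9, 1)|²=197]]
   so C = (-5, 0)

C = (-5, 0)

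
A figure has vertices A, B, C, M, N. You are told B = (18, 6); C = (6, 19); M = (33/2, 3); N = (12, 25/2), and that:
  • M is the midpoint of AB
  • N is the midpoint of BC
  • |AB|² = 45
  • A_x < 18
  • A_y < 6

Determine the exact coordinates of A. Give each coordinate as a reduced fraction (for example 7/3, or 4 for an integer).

1. A_x = 15  [A = 2·M−B = 2·(33/2, 3)−(18, 6)]
2. A_y = 0  [A = 2·M−B = 2·(33/2, 3)−(18, 6)]
   so A = (15, 0)

A = (15, 0)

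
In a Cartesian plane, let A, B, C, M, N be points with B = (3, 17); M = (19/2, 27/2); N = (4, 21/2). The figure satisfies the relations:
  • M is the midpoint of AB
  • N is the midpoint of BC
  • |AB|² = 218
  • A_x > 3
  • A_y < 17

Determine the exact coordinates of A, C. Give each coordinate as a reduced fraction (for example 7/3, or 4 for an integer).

A = (16, 10)
C = (5, 4)

1. A_x = 16  [A = 2·M−B = 2·(19/2, 27/2)−(3, 17)]
2. A_y = 10  [A = 2·M−B = 2·(19/2, 27/2)−(3, 17)]
   so A = (16, 10)
3. C_x = 5  [C = 2·N−B = 2·(4, 21/2)−(3, 17)]
4. C_y = 4  [C = 2·N−B = 2·(4, 21/2)−(3, 17)]
   so C = (5, 4)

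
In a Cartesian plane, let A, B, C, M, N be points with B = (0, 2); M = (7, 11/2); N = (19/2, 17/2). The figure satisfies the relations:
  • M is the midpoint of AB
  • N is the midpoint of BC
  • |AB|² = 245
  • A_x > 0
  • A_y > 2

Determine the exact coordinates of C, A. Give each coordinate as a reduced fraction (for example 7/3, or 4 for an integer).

C = (19, 15)
A = (14, 9)

1. A_x = 14  [A = 2·M−B = 2·(7, 11/2)−(0, 2)]
2. A_y = 9  [A = 2·M−B = 2·(7, 11/2)−(0, 2)]
   so A = (14, 9)
3. C_x = 19  [C = 2·N−B = 2·(19/2, 17/2)−(0, 2)]
4. C_y = 15  [C = 2·N−B = 2·(19/2, 17/2)−(0, 2)]
   so C = (19, 15)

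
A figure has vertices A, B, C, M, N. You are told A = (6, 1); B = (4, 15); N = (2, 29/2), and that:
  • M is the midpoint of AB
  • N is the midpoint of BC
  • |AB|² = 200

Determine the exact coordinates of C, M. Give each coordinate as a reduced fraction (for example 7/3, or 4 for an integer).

1. M_x = 5  [2·M = A+B = (6, 1)+(4, 15)]
2. M_y = 8  [2·M = A+B = (6, 1)+(4, 15)]
   so M = (5, 8)
3. C_x = 0  [C = 2·N−B = 2·(2, 29/2)−(4, 15)]
4. C_y = 14  [C = 2·N−B = 2·(2, 29/2)−(4, 15)]
   so C = (0, 14)

C = (0, 14)
M = (5, 8)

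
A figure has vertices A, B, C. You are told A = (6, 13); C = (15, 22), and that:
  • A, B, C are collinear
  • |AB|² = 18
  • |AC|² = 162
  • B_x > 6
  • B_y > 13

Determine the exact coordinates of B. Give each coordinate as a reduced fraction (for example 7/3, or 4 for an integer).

B = (9, 16)

1. B_x = 9  [[A, B, C are collinear ⇒ 9x-9y+63=0] ∩ [|B−(6, 13)|²=18]]
2. B_y = 16  [[A, B, C are collinear ⇒ 9x-9y+63=0] ∩ [|B−(6, 13)|²=18]]
   so B = (9, 16)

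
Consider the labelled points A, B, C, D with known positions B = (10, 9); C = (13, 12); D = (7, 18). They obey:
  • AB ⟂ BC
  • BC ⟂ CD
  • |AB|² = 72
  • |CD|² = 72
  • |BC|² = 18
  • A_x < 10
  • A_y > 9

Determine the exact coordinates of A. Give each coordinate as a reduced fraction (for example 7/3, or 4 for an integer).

1. A_x = 4  [[AB ⟂ BC ⇒ -3x-3y+57=0] ∩ [|A−(10, 9)|²=72]]
2. A_y = 15  [[AB ⟂ BC ⇒ -3x-3y+57=0] ∩ [|A−(10, 9)|²=72]]
   so A = (4, 15)

A = (4, 15)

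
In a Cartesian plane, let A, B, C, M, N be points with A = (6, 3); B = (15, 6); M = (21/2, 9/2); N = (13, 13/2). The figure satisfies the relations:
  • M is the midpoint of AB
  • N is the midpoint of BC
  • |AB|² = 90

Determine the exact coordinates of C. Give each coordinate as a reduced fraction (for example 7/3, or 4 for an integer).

C = (11, 7)

1. C_x = 11  [C = 2·N−B = 2·(13, 13/2)−(15, 6)]
2. C_y = 7  [C = 2·N−B = 2·(13, 13/2)−(15, 6)]
   so C = (11, 7)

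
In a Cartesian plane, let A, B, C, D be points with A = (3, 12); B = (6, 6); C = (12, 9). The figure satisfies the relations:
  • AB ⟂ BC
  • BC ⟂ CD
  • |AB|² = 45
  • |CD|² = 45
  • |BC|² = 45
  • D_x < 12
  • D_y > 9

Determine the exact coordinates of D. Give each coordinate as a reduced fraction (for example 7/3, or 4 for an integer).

D = (9, 15)

1. D_x = 9  [[BC ⟂ CD ⇒ 6x+3y-99=0] ∩ [|D−(12, 9)|²=45]]
2. D_y = 15  [[BC ⟂ CD ⇒ 6x+3y-99=0] ∩ [|D−(12, 9)|²=45]]
   so D = (9, 15)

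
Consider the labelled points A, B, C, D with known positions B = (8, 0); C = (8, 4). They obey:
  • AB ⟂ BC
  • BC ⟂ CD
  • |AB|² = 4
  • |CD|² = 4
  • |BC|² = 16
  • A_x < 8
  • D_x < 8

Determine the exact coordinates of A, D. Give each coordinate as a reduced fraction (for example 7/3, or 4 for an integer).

1. A_x = 6  [[AB ⟂ BC ⇒ -4y=0] ∩ [|A−(8, 0)|²=4]]
2. A_y = 0  [[AB ⟂ BC ⇒ -4y=0] ∩ [|A−(8, 0)|²=4]]
   so A = (6, 0)
3. D_x = 6  [[BC ⟂ CD ⇒ 4y-16=0] ∩ [|D−(8, 4)|²=4]]
4. D_y = 4  [[BC ⟂ CD ⇒ 4y-16=0] ∩ [|D−(8, 4)|²=4]]
   so D = (6, 4)

A = (6, 0)
D = (6, 4)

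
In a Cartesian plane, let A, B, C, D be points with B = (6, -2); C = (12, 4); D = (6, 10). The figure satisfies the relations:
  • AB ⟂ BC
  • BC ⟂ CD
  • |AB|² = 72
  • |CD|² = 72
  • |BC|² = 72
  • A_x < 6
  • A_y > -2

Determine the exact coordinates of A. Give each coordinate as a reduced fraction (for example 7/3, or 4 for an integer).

A = (0, 4)

1. A_x = 0  [[AB ⟂ BC ⇒ -6x-6y+24=0] ∩ [|A−(6, -2)|²=72]]
2. A_y = 4  [[AB ⟂ BC ⇒ -6x-6y+24=0] ∩ [|A−(6, -2)|²=72]]
   so A = (0, 4)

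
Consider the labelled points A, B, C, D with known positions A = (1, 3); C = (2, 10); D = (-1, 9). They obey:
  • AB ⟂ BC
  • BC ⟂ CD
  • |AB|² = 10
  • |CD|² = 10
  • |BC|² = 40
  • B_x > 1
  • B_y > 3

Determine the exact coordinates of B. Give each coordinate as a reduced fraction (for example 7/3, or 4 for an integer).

1. B_x = 4  [[BC ⟂ CD ⇒ 3x+1y-16=0] ∩ [|B−(1, 3)|²=10]]
2. B_y = 4  [[BC ⟂ CD ⇒ 3x+1y-16=0] ∩ [|B−(1, 3)|²=10]]
   so B = (4, 4)

B = (4, 4)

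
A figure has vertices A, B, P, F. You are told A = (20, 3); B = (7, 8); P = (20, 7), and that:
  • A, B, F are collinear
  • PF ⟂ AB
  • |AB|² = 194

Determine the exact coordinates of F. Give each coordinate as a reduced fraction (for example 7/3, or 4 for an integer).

1. F_x = 1810/97  [[A, B, F are collinear ⇒ -5x-13y+139=0] ∩ [PF ⟂ AB ⇒ -13x+5y+225=0]]
2. F_y = 341/97  [[A, B, F are collinear ⇒ -5x-13y+139=0] ∩ [PF ⟂ AB ⇒ -13x+5y+225=0]]
   so F = (1810/97, 341/97)

F = (1810/97, 341/97)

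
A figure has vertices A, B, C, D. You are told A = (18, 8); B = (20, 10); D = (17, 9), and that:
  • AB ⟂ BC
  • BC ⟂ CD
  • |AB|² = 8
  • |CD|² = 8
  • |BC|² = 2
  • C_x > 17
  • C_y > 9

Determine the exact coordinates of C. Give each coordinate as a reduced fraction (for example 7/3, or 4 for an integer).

1. C_x = 19  [[AB ⟂ BC ⇒ 2x+2y-60=0] ∩ [|C−(17, 9)|²=8]]
2. C_y = 11  [[AB ⟂ BC ⇒ 2x+2y-60=0] ∩ [|C−(17, 9)|²=8]]
   so C = (19, 11)

C = (19, 11)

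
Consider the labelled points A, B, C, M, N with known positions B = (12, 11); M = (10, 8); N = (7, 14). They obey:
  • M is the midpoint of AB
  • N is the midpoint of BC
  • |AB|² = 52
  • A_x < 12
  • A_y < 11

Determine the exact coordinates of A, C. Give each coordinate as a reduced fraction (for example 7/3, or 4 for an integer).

1. A_x = 8  [A = 2·M−B = 2·(10, 8)−(12, 11)]
2. A_y = 5  [A = 2·M−B = 2·(10, 8)−(12, 11)]
   so A = (8, 5)
3. C_x = 2  [C = 2·N−B = 2·(7, 14)−(12, 11)]
4. C_y = 17  [C = 2·N−B = 2·(7, 14)−(12, 11)]
   so C = (2, 17)

A = (8, 5)
C = (2, 17)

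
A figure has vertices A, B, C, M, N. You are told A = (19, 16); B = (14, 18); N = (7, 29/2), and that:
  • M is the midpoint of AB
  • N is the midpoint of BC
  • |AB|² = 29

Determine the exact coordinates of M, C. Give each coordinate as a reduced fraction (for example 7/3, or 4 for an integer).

1. M_x = 33/2  [2·M = A+B = (19, 16)+(14, 18)]
2. M_y = 17  [2·M = A+B = (19, 16)+(14, 18)]
   so M = (33/2, 17)
3. C_x = 0  [C = 2·N−B = 2·(7, 29/2)−(14, 18)]
4. C_y = 11  [C = 2·N−B = 2·(7, 29/2)−(14, 18)]
   so C = (0, 11)

M = (33/2, 17)
C = (0, 11)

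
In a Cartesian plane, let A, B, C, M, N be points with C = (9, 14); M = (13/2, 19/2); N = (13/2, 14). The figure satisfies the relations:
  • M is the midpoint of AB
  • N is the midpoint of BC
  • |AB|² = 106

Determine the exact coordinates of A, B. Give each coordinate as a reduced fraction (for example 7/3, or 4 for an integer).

1. B_x = 4  [B = 2·N−C = 2·(13/2, 14)−(9, 14)]
2. B_y = 14  [B = 2·N−C = 2·(13/2, 14)−(9, 14)]
   so B = (4, 14)
3. A_x = 9  [A = 2·M−B = 2·(13/2, 19/2)−(4, 14)]
4. A_y = 5  [A = 2·M−B = 2·(13/2, 19/2)−(4, 14)]
   so A = (9, 5)

A = (9, 5)
B = (4, 14)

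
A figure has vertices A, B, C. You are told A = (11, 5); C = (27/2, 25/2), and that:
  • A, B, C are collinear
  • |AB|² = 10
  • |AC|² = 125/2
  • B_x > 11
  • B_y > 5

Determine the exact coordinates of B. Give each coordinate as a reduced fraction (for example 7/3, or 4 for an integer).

1. B_x = 12  [[A, B, C are collinear ⇒ 15/2x-5/2y-70=0] ∩ [|B−(11, 5)|²=10]]
2. B_y = 8  [[A, B, C are collinear ⇒ 15/2x-5/2y-70=0] ∩ [|B−(11, 5)|²=10]]
   so B = (12, 8)

B = (12, 8)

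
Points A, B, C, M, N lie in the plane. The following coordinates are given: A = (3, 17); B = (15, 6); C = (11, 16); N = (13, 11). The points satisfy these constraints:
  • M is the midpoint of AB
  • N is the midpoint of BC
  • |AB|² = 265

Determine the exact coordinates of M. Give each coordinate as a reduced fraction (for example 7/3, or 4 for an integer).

M = (9, 23/2)

1. M_x = 9  [2·M = A+B = (3, 17)+(15, 6)]
2. M_y = 23/2  [2·M = A+B = (3, 17)+(15, 6)]
   so M = (9, 23/2)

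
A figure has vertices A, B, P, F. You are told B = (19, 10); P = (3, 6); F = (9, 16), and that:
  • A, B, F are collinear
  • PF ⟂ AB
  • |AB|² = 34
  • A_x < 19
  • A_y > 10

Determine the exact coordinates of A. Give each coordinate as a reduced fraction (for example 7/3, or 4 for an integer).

1. A_x = 14  [[A, B, F are collinear ⇒ -6x-10y+214=0] ∩ [|A−(19, 10)|²=34]]
2. A_y = 13  [[A, B, F are collinear ⇒ -6x-10y+214=0] ∩ [|A−(19, 10)|²=34]]
   so A = (14, 13)

A = (14, 13)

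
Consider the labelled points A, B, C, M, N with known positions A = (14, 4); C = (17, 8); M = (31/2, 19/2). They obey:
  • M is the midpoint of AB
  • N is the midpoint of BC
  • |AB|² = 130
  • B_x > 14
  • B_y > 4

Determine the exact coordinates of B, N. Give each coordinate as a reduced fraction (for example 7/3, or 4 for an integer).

B = (17, 15)
N = (17, 23/2)

1. B_x = 17  [B = 2·M−A = 2·(31/2, 19/2)−(14, 4)]
2. B_y = 15  [B = 2·M−A = 2·(31/2, 19/2)−(14, 4)]
   so B = (17, 15)
3. N_x = 17  [2·N = B+C = (17, 15)+(17, 8)]
4. N_y = 23/2  [2·N = B+C = (17, 15)+(17, 8)]
   so N = (17, 23/2)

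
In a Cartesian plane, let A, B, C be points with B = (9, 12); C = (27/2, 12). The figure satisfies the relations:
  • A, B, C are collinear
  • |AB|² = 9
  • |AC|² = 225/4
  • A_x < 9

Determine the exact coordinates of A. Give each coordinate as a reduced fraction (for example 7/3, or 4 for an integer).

A = (6, 12)

1. A_x = 6  [[A, B, C are collinear ⇒ 9/2y-54=0] ∩ [|A−(9, 12)|²=9]]
2. A_y = 12  [[A, B, C are collinear ⇒ 9/2y-54=0] ∩ [|A−(9, 12)|²=9]]
   so A = (6, 12)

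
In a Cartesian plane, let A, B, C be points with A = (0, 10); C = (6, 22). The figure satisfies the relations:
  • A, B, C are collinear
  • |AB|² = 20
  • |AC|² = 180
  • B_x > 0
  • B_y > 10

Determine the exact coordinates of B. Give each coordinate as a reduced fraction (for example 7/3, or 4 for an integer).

1. B_x = 2  [[A, B, C are collinear ⇒ 12x-6y+60=0] ∩ [|B−(0, 10)|²=20]]
2. B_y = 14  [[A, B, C are collinear ⇒ 12x-6y+60=0] ∩ [|B−(0, 10)|²=20]]
   so B = (2, 14)

B = (2, 14)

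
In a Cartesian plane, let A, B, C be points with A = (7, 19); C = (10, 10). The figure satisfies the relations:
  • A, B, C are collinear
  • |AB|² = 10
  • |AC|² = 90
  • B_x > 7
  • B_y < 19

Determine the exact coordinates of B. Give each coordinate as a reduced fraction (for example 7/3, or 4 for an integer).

1. B_x = 8  [[A, B, C are collinear ⇒ -9x-3y+120=0] ∩ [|B−(7, 19)|²=10]]
2. B_y = 16  [[A, B, C are collinear ⇒ -9x-3y+120=0] ∩ [|B−(7, 19)|²=10]]
   so B = (8, 16)

B = (8, 16)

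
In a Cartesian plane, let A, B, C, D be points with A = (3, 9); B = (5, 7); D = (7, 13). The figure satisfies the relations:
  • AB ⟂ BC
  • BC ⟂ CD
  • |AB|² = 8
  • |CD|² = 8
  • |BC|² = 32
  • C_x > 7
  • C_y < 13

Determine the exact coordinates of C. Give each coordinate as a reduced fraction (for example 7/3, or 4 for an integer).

1. C_x = 9  [[AB ⟂ BC ⇒ 2x-2y+4=0] ∩ [|C−(7, 13)|²=8]]
2. C_y = 11  [[AB ⟂ BC ⇒ 2x-2y+4=0] ∩ [|C−(7, 13)|²=8]]
   so C = (9, 11)

C = (9, 11)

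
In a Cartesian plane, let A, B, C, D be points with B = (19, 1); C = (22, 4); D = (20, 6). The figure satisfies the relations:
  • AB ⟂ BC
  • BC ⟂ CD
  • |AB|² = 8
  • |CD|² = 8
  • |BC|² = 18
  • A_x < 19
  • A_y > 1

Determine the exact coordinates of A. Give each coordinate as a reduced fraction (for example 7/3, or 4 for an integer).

1. A_x = 17  [[AB ⟂ BC ⇒ -3x-3y+60=0] ∩ [|A−(19, 1)|²=8]]
2. A_y = 3  [[AB ⟂ BC ⇒ -3x-3y+60=0] ∩ [|A−(19, 1)|²=8]]
   so A = (17, 3)

A = (17, 3)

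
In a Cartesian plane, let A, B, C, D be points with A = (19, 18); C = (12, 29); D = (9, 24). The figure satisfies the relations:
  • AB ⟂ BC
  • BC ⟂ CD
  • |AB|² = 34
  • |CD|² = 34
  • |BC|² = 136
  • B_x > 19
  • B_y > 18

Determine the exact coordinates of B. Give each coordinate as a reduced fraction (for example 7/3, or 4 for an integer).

B = (22, 23)

1. B_x = 22  [[BC ⟂ CD ⇒ 3x+5y-181=0] ∩ [|B−(19, 18)|²=34]]
2. B_y = 23  [[BC ⟂ CD ⇒ 3x+5y-181=0] ∩ [|B−(19, 18)|²=34]]
   so B = (22, 23)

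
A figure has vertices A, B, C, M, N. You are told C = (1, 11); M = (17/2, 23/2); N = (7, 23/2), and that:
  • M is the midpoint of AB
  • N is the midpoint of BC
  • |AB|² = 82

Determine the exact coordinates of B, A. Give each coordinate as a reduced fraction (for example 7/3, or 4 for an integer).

B = (13, 12)
A = (4, 11)

1. B_x = 13  [B = 2·N−C = 2·(7, 23/2)−(1, 11)]
2. B_y = 12  [B = 2·N−C = 2·(7, 23/2)−(1, 11)]
   so B = (13, 12)
3. A_x = 4  [A = 2·M−B = 2·(17/2, 23/2)−(13, 12)]
4. A_y = 11  [A = 2·M−B = 2·(17/2, 23/2)−(13, 12)]
   so A = (4, 11)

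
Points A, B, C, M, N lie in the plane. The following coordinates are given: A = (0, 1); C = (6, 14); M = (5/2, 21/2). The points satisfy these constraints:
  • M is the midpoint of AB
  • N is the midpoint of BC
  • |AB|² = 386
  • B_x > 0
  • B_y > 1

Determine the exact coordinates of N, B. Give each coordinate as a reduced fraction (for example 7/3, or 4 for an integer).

1. B_x = 5  [B = 2·M−A = 2·(5/2, 21/2)−(0, 1)]
2. B_y = 20  [B = 2·M−A = 2·(5/2, 21/2)−(0, 1)]
   so B = (5, 20)
3. N_x = 11/2  [2·N = B+C = (5, 20)+(6, 14)]
4. N_y = 17  [2·N = B+C = (5, 20)+(6, 14)]
   so N = (11/2, 17)

N = (11/2, 17)
B = (5, 20)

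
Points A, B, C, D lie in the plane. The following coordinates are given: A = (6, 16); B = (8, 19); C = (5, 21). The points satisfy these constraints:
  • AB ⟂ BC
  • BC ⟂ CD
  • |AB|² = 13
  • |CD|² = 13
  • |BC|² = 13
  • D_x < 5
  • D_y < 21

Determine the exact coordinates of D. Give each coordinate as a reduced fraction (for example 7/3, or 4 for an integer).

1. D_x = 3  [[BC ⟂ CD ⇒ -3x+2y-27=0] ∩ [|D−(5, 21)|²=13]]
2. D_y = 18  [[BC ⟂ CD ⇒ -3x+2y-27=0] ∩ [|D−(5, 21)|²=13]]
   so D = (3, 18)

D = (3, 18)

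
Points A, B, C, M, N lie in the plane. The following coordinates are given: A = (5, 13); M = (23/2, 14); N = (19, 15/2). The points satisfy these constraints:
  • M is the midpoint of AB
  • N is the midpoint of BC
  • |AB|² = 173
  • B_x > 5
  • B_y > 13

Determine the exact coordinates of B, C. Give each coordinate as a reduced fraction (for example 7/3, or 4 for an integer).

1. B_x = 18  [B = 2·M−A = 2·(23/2, 14)−(5, 13)]
2. B_y = 15  [B = 2·M−A = 2·(23/2, 14)−(5, 13)]
   so B = (18, 15)
3. C_x = 20  [C = 2·N−B = 2·(19, 15/2)−(18, 15)]
4. C_y = 0  [C = 2·N−B = 2·(19, 15/2)−(18, 15)]
   so C = (20, 0)

B = (18, 15)
C = (20, 0)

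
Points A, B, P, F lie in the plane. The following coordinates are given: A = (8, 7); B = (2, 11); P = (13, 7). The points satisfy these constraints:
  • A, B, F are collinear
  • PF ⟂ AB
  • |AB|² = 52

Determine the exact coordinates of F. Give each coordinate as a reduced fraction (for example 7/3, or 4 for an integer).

F = (149/13, 61/13)

1. F_x = 149/13  [[A, B, F are collinear ⇒ -4x-6y+74=0] ∩ [PF ⟂ AB ⇒ -6x+4y+50=0]]
2. F_y = 61/13  [[A, B, F are collinear ⇒ -4x-6y+74=0] ∩ [PF ⟂ AB ⇒ -6x+4y+50=0]]
   so F = (149/13, 61/13)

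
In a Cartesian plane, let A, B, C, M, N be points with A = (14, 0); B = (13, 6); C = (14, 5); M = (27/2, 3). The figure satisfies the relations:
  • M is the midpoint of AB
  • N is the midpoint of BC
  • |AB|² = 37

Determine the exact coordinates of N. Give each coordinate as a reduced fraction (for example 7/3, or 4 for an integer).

1. N_x = 27/2  [2·N = B+C = (13, 6)+(14, 5)]
2. N_y = 11/2  [2·N = B+C = (13, 6)+(14, 5)]
   so N = (27/2, 11/2)

N = (27/2, 11/2)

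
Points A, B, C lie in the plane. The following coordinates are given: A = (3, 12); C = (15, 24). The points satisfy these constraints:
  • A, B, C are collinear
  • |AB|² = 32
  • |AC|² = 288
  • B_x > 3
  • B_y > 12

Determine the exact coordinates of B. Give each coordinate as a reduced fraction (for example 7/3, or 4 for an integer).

B = (7, 16)

1. B_x = 7  [[A, B, C are collinear ⇒ 12x-12y+108=0] ∩ [|B−(3, 12)|²=32]]
2. B_y = 16  [[A, B, C are collinear ⇒ 12x-12y+108=0] ∩ [|B−(3, 12)|²=32]]
   so B = (7, 16)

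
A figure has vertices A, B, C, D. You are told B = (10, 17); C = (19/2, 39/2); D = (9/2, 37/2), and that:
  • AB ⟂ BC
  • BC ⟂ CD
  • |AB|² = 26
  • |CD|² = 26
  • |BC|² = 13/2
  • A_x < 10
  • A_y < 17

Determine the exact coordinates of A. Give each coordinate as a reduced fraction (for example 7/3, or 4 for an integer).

A = (5, 16)

1. A_x = 5  [[AB ⟂ BC ⇒ 1/2x-5/2y+75/2=0] ∩ [|A−(10, 17)|²=26]]
2. A_y = 16  [[AB ⟂ BC ⇒ 1/2x-5/2y+75/2=0] ∩ [|A−(10, 17)|²=26]]
   so A = (5, 16)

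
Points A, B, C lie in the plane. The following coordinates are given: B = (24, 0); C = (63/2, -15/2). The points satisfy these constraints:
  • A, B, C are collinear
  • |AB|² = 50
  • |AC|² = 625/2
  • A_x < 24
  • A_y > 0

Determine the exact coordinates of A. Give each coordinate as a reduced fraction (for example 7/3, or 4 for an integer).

A = (19, 5)

1. A_x = 19  [[A, B, C are collinear ⇒ 15/2x+15/2y-180=0] ∩ [|A−(24, 0)|²=50]]
2. A_y = 5  [[A, B, C are collinear ⇒ 15/2x+15/2y-180=0] ∩ [|A−(24, 0)|²=50]]
   so A = (19, 5)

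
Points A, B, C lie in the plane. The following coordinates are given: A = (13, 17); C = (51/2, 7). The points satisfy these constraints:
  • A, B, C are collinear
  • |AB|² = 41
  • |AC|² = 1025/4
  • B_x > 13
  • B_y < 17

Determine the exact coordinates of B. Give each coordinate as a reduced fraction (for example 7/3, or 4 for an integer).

B = (18, 13)

1. B_x = 18  [[A, B, C are collinear ⇒ -10x-25/2y+685/2=0] ∩ [|B−(13, 17)|²=41]]
2. B_y = 13  [[A, B, C are collinear ⇒ -10x-25/2y+685/2=0] ∩ [|B−(13, 17)|²=41]]
   so B = (18, 13)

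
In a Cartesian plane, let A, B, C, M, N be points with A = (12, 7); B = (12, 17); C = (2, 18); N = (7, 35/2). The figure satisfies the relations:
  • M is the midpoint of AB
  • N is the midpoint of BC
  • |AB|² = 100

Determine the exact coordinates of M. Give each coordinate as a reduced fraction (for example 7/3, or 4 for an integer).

1. M_x = 12  [2·M = A+B = (12, 7)+(12, 17)]
2. M_y = 12  [2·M = A+B = (12, 7)+(12, 17)]
   so M = (12, 12)

M = (12, 12)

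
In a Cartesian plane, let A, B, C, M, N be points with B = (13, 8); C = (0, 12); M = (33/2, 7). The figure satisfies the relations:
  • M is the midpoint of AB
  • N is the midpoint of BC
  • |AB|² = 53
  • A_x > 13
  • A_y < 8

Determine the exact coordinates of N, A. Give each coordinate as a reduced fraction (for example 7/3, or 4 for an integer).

N = (13/2, 10)
A = (20, 6)

1. A_x = 20  [A = 2·M−B = 2·(33/2, 7)−(13, 8)]
2. A_y = 6  [A = 2·M−B = 2·(33/2, 7)−(13, 8)]
   so A = (20, 6)
3. N_x = 13/2  [2·N = B+C = (13, 8)+(0, 12)]
4. N_y = 10  [2·N = B+C = (13, 8)+(0, 12)]
   so N = (13/2, 10)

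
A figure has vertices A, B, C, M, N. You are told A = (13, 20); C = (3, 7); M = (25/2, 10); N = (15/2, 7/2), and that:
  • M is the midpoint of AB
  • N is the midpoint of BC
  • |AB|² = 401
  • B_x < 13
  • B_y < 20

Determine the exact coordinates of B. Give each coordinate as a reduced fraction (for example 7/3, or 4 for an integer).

B = (12, 0)

1. B_x = 12  [B = 2·M−A = 2·(25/2, 10)−(13, 20)]
2. B_y = 0  [B = 2·M−A = 2·(25/2, 10)−(13, 20)]
   so B = (12, 0)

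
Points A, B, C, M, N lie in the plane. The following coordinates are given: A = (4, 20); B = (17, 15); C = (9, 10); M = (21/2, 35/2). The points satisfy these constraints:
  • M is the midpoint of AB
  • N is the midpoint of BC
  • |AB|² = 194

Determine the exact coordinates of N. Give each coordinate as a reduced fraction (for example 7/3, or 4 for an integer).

N = (13, 25/2)

1. N_x = 13  [2·N = B+C = (17, 15)+(9, 10)]
2. N_y = 25/2  [2·N = B+C = (17, 15)+(9, 10)]
   so N = (13, 25/2)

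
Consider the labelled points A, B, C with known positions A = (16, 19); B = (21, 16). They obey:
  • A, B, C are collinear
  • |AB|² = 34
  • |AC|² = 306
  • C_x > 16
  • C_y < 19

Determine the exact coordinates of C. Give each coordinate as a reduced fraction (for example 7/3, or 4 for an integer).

C = (31, 10)

1. C_x = 31  [[A, B, C are collinear ⇒ 3x+5y-143=0] ∩ [|C−(16, 19)|²=306]]
2. C_y = 10  [[A, B, C are collinear ⇒ 3x+5y-143=0] ∩ [|C−(16, 19)|²=306]]
   so C = (31, 10)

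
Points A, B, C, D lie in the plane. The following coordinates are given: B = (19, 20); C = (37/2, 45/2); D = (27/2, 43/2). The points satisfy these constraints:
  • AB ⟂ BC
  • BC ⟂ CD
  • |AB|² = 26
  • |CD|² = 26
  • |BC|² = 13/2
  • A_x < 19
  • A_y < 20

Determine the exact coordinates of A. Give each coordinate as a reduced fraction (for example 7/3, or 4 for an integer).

A = (14, 19)

1. A_x = 14  [[AB ⟂ BC ⇒ 1/2x-5/2y+81/2=0] ∩ [|A−(19, 20)|²=26]]
2. A_y = 19  [[AB ⟂ BC ⇒ 1/2x-5/2y+81/2=0] ∩ [|A−(19, 20)|²=26]]
   so A = (14, 19)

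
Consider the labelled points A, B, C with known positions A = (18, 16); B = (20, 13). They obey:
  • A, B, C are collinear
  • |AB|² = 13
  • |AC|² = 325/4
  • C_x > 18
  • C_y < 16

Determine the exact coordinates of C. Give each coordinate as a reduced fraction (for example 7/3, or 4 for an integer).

1. C_x = 23  [[A, B, C are collinear ⇒ 3x+2y-86=0] ∩ [|C−(18, 16)|²=325/4]]
2. C_y = 17/2  [[A, B, C are collinear ⇒ 3x+2y-86=0] ∩ [|C−(18, 16)|²=325/4]]
   so C = (23, 17/2)

C = (23, 17/2)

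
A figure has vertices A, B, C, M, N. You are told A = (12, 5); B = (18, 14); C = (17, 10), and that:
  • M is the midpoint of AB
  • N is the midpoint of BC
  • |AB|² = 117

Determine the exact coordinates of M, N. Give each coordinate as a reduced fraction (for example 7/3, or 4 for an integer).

1. M_x = 15  [2·M = A+B = (12, 5)+(18, 14)]
2. M_y = 19/2  [2·M = A+B = (12, 5)+(18, 14)]
   so M = (15, 19/2)
3. N_x = 35/2  [2·N = B+C = (18, 14)+(17, 10)]
4. N_y = 12  [2·N = B+C = (18, 14)+(17, 10)]
   so N = (35/2, 12)

M = (15, 19/2)
N = (35/2, 12)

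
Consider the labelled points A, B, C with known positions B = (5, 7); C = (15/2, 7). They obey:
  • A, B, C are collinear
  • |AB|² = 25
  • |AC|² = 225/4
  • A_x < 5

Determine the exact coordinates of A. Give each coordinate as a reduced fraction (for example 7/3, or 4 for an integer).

A = (0, 7)

1. A_x = 0  [[A, B, C are collinear ⇒ 5/2y-35/2=0] ∩ [|A−(5, 7)|²=25]]
2. A_y = 7  [[A, B, C are collinear ⇒ 5/2y-35/2=0] ∩ [|A−(5, 7)|²=25]]
   so A = (0, 7)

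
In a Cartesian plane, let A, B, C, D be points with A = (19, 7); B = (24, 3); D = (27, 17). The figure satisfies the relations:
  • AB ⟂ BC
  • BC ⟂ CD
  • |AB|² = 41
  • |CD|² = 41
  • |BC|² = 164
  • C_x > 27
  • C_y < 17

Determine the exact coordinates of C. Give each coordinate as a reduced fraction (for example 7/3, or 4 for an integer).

1. C_x = 32  [[AB ⟂ BC ⇒ 5x-4y-108=0] ∩ [|C−(27, 17)|²=41]]
2. C_y = 13  [[AB ⟂ BC ⇒ 5x-4y-108=0] ∩ [|C−(27, 17)|²=41]]
   so C = (32, 13)

C = (32, 13)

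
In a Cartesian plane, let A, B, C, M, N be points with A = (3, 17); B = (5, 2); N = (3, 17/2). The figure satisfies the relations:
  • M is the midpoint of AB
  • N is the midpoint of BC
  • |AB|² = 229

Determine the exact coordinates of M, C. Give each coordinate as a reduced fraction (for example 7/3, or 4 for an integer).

1. M_x = 4  [2·M = A+B = (3, 17)+(5, 2)]
2. M_y = 19/2  [2·M = A+B = (3, 17)+(5, 2)]
   so M = (4, 19/2)
3. C_x = 1  [C = 2·N−B = 2·(3, 17/2)−(5, 2)]
4. C_y = 15  [C = 2·N−B = 2·(3, 17/2)−(5, 2)]
   so C = (1, 15)

M = (4, 19/2)
C = (1, 15)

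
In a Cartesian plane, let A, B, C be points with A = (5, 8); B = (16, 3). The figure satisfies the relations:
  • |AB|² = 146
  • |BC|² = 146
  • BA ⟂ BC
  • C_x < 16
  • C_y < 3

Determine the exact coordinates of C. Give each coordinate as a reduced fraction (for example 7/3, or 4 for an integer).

1. C_x = 11  [[BA ⟂ BC ⇒ -11x+5y+161=0] ∩ [|C−(16, 3)|²=146]]
2. C_y = -8  [[BA ⟂ BC ⇒ -11x+5y+161=0] ∩ [|C−(16, 3)|²=146]]
   so C = (11, -8)

C = (11, -8)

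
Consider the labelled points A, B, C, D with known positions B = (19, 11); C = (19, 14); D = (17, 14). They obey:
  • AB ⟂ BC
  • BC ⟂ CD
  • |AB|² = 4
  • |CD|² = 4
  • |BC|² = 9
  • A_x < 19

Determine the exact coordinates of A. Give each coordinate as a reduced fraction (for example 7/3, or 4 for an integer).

1. A_x = 17  [[AB ⟂ BC ⇒ -3y+33=0] ∩ [|A−(19, 11)|²=4]]
2. A_y = 11  [[AB ⟂ BC ⇒ -3y+33=0] ∩ [|A−(19, 11)|²=4]]
   so A = (17, 11)

A = (17, 11)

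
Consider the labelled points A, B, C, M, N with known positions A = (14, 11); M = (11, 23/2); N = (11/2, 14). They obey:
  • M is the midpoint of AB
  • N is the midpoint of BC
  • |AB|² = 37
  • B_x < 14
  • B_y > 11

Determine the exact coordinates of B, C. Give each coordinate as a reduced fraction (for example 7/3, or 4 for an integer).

1. B_x = 8  [B = 2·M−A = 2·(11, 23/2)−(14, 11)]
2. B_y = 12  [B = 2·M−A = 2·(11, 23/2)−(14, 11)]
   so B = (8, 12)
3. C_x = 3  [C = 2·N−B = 2·(11/2, 14)−(8, 12)]
4. C_y = 16  [C = 2·N−B = 2·(11/2, 14)−(8, 12)]
   so C = (3, 16)

B = (8, 12)
C = (3, 16)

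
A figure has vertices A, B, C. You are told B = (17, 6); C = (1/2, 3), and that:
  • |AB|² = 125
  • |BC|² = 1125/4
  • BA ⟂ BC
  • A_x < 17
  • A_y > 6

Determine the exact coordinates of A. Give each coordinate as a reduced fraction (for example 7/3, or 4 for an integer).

A = (15, 17)

1. A_x = 15  [[BA ⟂ BC ⇒ -33/2x-3y+597/2=0] ∩ [|A−(17, 6)|²=125]]
2. A_y = 17  [[BA ⟂ BC ⇒ -33/2x-3y+597/2=0] ∩ [|A−(17, 6)|²=125]]
   so A = (15, 17)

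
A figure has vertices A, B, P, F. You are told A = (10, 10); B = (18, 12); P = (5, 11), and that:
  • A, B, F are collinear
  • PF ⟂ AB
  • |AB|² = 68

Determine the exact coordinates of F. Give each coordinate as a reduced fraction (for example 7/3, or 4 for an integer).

F = (94/17, 151/17)

1. F_x = 94/17  [[A, B, F are collinear ⇒ -2x+8y-60=0] ∩ [PF ⟂ AB ⇒ 8x+2y-62=0]]
2. F_y = 151/17  [[A, B, F are collinear ⇒ -2x+8y-60=0] ∩ [PF ⟂ AB ⇒ 8x+2y-62=0]]
   so F = (94/17, 151/17)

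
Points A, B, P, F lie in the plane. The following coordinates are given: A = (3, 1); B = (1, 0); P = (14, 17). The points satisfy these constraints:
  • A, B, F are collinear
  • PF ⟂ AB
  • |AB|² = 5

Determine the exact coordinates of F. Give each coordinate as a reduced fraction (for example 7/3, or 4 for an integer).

F = (91/5, 43/5)

1. F_x = 91/5  [[A, B, F are collinear ⇒ 1x-2y-1=0] ∩ [PF ⟂ AB ⇒ -2x-1y+45=0]]
2. F_y = 43/5  [[A, B, F are collinear ⇒ 1x-2y-1=0] ∩ [PF ⟂ AB ⇒ -2x-1y+45=0]]
   so F = (91/5, 43/5)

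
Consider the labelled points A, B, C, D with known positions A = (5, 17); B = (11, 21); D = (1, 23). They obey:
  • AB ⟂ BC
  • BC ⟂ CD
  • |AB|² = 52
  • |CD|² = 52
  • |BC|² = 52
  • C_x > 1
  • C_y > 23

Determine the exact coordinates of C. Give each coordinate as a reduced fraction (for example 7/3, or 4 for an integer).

C = (7, 27)

1. C_x = 7  [[AB ⟂ BC ⇒ 6x+4y-150=0] ∩ [|C−(1, 23)|²=52]]
2. C_y = 27  [[AB ⟂ BC ⇒ 6x+4y-150=0] ∩ [|C−(1, 23)|²=52]]
   so C = (7, 27)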